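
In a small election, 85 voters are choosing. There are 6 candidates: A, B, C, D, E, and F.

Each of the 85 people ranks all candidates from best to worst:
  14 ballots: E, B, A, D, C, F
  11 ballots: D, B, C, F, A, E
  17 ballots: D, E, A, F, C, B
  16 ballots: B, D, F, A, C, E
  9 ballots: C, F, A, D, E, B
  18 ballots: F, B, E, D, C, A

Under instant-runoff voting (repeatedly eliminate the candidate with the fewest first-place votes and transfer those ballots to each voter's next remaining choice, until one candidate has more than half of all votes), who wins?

B

Round 1: A 0, B 16, C 9, D 28, E 14, F 18. A eliminated.
Round 2: B 16, C 9, D 28, E 14, F 18. C eliminated.
Round 3: B 16, D 28, E 14, F 27. E eliminated.
Round 4: B 30, D 28, F 27. F eliminated.
Round 5: B 48, D 37. B has a majority (≥43).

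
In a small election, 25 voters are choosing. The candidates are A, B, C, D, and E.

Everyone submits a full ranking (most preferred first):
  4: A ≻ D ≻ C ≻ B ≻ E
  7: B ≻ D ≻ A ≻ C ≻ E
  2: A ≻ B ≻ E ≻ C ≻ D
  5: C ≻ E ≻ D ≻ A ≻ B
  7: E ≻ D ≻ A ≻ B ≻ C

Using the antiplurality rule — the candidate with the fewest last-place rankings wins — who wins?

Last-place votes: A 0, B 5, C 7, D 2, E 11.

A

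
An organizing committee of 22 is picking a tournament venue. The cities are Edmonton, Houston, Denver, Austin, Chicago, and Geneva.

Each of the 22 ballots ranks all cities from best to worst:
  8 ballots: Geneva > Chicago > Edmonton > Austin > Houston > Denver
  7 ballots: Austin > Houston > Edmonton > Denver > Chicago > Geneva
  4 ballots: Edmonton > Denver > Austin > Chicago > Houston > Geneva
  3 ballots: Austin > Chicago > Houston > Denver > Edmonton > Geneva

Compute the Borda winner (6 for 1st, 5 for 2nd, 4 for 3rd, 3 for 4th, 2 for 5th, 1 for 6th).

Austin

Edmonton: 8×4 + 7×4 + 4×6 + 3×2 = 90
Houston: 8×2 + 7×5 + 4×2 + 3×4 = 71
Denver: 8×1 + 7×3 + 4×5 + 3×3 = 58
Austin: 8×3 + 7×6 + 4×4 + 3×6 = 100
Chicago: 8×5 + 7×2 + 4×3 + 3×5 = 81
Geneva: 8×6 + 7×1 + 4×1 + 3×1 = 62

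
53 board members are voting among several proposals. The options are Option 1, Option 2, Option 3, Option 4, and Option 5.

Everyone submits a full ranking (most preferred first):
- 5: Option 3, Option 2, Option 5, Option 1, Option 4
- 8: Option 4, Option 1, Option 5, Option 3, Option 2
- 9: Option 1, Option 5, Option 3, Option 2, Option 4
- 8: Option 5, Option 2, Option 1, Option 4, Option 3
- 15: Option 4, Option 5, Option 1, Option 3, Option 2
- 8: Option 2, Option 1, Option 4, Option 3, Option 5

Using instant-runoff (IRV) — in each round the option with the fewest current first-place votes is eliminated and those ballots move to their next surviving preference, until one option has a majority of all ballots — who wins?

Round 1: Option 1 9, Option 2 8, Option 3 5, Option 4 23, Option 5 8. Option 3 eliminated.
Round 2: Option 1 9, Option 2 13, Option 4 23, Option 5 8. Option 5 eliminated.
Round 3: Option 1 9, Option 2 21, Option 4 23. Option 1 eliminated.
Round 4: Option 2 30, Option 4 23. Option 2 has a majority (≥27).

Option 2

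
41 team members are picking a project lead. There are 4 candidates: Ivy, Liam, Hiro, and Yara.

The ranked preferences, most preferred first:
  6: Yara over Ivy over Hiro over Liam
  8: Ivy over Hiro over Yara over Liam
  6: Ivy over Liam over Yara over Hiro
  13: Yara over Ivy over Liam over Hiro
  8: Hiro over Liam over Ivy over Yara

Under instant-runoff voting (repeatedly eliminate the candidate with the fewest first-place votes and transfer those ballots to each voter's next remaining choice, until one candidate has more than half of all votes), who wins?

Ivy

Round 1: Ivy 14, Liam 0, Hiro 8, Yara 19. Liam eliminated.
Round 2: Ivy 14, Hiro 8, Yara 19. Hiro eliminated.
Round 3: Ivy 22, Yara 19. Ivy has a majority (≥21).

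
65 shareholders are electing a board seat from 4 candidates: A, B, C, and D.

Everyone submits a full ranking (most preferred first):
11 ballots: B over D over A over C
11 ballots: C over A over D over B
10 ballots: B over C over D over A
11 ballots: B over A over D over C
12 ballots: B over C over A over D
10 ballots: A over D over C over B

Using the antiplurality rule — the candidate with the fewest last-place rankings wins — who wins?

Last-place votes: A 10, B 21, C 22, D 12.

A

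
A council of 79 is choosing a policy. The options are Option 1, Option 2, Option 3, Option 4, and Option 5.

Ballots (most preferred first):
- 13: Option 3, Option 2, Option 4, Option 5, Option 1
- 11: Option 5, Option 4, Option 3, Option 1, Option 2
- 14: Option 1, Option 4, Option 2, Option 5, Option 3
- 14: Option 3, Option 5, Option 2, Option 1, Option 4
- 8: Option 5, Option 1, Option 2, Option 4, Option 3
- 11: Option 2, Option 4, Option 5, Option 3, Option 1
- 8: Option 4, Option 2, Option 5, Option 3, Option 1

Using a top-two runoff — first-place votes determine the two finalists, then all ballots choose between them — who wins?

Option 5

Round 1 first-place votes: Option 1 14, Option 2 11, Option 3 27, Option 4 8, Option 5 19. Option 3 and Option 5 advance.
Runoff: Option 3 is ranked above Option 5 on 27 ballots, Option 5 above Option 3 on 52.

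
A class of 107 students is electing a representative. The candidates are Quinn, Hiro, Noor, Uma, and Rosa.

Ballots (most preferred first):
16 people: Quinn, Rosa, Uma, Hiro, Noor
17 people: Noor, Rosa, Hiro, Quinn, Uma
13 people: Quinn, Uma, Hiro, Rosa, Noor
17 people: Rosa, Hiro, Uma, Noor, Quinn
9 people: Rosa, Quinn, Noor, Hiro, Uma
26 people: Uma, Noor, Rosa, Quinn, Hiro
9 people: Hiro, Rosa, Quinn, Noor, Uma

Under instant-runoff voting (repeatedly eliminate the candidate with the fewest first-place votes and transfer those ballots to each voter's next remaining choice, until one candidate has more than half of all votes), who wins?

Rosa

Round 1: Quinn 29, Hiro 9, Noor 17, Uma 26, Rosa 26. Hiro eliminated.
Round 2: Quinn 29, Noor 17, Uma 26, Rosa 35. Noor eliminated.
Round 3: Quinn 29, Uma 26, Rosa 52. Uma eliminated.
Round 4: Quinn 29, Rosa 78. Rosa has a majority (≥54).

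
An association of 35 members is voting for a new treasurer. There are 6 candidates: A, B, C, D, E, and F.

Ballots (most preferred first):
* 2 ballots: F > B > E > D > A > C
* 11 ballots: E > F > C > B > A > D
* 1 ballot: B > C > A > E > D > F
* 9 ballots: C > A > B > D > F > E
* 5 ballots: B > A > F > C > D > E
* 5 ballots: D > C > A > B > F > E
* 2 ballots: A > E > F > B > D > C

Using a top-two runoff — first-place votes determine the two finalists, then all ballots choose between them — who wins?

Round 1 first-place votes: A 2, B 6, C 9, D 5, E 11, F 2. E and C advance.
Runoff: E is ranked above C on 15 ballots, C above E on 20.

C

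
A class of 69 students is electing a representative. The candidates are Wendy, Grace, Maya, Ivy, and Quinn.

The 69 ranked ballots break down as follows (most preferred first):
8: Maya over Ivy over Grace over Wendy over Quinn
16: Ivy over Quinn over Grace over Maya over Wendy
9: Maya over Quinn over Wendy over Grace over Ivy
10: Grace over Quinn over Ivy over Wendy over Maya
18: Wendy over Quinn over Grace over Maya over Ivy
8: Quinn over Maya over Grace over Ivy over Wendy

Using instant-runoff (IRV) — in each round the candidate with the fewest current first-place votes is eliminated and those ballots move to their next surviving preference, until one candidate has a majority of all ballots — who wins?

Round 1: Wendy 18, Grace 10, Maya 17, Ivy 16, Quinn 8. Quinn eliminated.
Round 2: Wendy 18, Grace 10, Maya 25, Ivy 16. Grace eliminated.
Round 3: Wendy 18, Maya 25, Ivy 26. Wendy eliminated.
Round 4: Maya 43, Ivy 26. Maya has a majority (≥35).

Maya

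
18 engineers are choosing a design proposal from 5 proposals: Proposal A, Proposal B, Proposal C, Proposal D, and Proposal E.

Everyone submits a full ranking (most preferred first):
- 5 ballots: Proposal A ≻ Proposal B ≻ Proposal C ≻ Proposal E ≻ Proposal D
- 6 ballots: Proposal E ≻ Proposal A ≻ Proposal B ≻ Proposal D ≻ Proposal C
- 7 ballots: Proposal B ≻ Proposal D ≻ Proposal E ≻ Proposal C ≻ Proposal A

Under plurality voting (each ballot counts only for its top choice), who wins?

Proposal B

First-place votes: Proposal A 5, Proposal B 7, Proposal C 0, Proposal D 0, Proposal E 6.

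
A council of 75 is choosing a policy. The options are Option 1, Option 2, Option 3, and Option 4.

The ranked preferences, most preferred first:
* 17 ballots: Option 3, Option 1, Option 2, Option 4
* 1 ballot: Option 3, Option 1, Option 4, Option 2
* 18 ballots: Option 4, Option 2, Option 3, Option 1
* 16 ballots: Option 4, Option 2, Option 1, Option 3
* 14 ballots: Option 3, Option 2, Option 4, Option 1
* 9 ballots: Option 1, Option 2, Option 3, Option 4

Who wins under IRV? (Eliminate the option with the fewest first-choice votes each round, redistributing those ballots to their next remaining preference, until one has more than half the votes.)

Round 1: Option 1 9, Option 2 0, Option 3 32, Option 4 34. Option 2 eliminated.
Round 2: Option 1 9, Option 3 32, Option 4 34. Option 1 eliminated.
Round 3: Option 3 41, Option 4 34. Option 3 has a majority (≥38).

Option 3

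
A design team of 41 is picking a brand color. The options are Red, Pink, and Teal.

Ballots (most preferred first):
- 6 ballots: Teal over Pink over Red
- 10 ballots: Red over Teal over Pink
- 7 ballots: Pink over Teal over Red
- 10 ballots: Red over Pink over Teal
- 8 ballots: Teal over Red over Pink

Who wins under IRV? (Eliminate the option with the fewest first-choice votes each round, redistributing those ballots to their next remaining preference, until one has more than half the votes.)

Teal

Round 1: Red 20, Pink 7, Teal 14. Pink eliminated.
Round 2: Red 20, Teal 21. Teal has a majority (≥21).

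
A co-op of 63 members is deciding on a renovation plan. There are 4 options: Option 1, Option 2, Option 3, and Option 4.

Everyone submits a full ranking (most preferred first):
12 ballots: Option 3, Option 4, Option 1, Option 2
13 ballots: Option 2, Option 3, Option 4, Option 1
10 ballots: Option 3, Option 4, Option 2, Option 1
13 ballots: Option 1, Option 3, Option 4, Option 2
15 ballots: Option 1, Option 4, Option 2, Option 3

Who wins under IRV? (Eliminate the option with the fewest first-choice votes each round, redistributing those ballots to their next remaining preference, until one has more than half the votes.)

Round 1: Option 1 28, Option 2 13, Option 3 22, Option 4 0. Option 4 eliminated.
Round 2: Option 1 28, Option 2 13, Option 3 22. Option 2 eliminated.
Round 3: Option 1 28, Option 3 35. Option 3 has a majority (≥32).

Option 3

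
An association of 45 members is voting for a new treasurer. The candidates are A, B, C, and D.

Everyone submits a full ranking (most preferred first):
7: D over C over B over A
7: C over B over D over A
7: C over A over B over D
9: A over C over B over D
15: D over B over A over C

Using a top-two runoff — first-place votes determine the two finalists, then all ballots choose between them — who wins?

Round 1 first-place votes: A 9, B 0, C 14, D 22. D and C advance.
Runoff: D is ranked above C on 22 ballots, C above D on 23.

C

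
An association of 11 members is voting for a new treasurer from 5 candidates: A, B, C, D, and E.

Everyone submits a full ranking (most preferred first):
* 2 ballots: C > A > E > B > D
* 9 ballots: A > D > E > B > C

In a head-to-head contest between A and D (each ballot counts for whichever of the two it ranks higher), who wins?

A

A is ranked above D on 11 ballots; D above A on 0.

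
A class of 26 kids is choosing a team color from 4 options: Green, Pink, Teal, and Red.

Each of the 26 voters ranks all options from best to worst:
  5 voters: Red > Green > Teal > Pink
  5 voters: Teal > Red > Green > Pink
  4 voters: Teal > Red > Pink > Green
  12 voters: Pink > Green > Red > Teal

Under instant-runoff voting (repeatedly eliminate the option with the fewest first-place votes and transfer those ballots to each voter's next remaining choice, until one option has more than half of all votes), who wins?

Round 1: Green 0, Pink 12, Teal 9, Red 5. Green eliminated.
Round 2: Pink 12, Teal 9, Red 5. Red eliminated.
Round 3: Pink 12, Teal 14. Teal has a majority (≥14).

Teal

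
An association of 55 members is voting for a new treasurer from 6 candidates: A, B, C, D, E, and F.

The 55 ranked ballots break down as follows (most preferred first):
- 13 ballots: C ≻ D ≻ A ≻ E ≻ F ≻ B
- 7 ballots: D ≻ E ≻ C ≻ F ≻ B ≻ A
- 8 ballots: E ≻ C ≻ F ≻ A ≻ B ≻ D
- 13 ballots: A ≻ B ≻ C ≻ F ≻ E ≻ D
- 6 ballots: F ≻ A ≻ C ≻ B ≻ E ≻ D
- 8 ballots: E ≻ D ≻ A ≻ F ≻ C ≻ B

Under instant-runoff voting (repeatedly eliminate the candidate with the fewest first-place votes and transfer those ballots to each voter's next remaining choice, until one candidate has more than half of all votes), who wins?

A

Round 1: A 13, B 0, C 13, D 7, E 16, F 6. B eliminated.
Round 2: A 13, C 13, D 7, E 16, F 6. F eliminated.
Round 3: A 19, C 13, D 7, E 16. D eliminated.
Round 4: A 19, C 13, E 23. C eliminated.
Round 5: A 32, E 23. A has a majority (≥28).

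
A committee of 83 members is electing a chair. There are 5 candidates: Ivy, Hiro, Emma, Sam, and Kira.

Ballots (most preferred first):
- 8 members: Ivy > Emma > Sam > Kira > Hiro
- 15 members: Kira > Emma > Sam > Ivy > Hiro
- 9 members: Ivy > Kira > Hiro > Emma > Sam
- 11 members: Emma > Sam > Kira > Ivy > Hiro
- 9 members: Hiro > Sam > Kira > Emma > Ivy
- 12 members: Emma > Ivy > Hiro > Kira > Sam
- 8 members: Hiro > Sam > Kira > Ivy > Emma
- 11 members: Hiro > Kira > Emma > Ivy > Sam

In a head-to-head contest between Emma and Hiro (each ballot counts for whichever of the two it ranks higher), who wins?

Emma is ranked above Hiro on 46 ballots; Hiro above Emma on 37.

Emma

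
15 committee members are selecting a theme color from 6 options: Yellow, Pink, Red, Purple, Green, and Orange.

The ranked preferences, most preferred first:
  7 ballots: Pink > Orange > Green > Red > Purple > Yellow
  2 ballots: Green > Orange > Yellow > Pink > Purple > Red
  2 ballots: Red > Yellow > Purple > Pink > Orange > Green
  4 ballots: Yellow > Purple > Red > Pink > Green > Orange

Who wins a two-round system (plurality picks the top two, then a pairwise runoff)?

Yellow

Round 1 first-place votes: Yellow 4, Pink 7, Red 2, Purple 0, Green 2, Orange 0. Pink and Yellow advance.
Runoff: Pink is ranked above Yellow on 7 ballots, Yellow above Pink on 8.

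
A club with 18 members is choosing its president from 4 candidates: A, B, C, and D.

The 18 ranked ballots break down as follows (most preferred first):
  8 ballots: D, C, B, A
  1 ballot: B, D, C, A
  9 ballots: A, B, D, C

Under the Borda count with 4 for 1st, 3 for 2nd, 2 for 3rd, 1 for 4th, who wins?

A: 8×1 + 1×1 + 9×4 = 45
B: 8×2 + 1×4 + 9×3 = 47
C: 8×3 + 1×2 + 9×1 = 35
D: 8×4 + 1×3 + 9×2 = 53

D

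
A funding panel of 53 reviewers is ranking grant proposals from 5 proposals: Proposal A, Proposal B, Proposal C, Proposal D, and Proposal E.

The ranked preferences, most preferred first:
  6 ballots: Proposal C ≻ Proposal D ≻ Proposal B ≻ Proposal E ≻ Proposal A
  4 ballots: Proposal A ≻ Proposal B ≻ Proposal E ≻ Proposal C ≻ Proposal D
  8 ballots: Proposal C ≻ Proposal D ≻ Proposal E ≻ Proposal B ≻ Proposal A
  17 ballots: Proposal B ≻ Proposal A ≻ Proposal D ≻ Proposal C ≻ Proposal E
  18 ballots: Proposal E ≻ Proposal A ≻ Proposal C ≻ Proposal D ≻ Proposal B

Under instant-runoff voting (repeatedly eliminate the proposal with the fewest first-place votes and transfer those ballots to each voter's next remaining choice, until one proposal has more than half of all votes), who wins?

Round 1: Proposal A 4, Proposal B 17, Proposal C 14, Proposal D 0, Proposal E 18. Proposal D eliminated.
Round 2: Proposal A 4, Proposal B 17, Proposal C 14, Proposal E 18. Proposal A eliminated.
Round 3: Proposal B 21, Proposal C 14, Proposal E 18. Proposal C eliminated.
Round 4: Proposal B 27, Proposal E 26. Proposal B has a majority (≥27).

Proposal B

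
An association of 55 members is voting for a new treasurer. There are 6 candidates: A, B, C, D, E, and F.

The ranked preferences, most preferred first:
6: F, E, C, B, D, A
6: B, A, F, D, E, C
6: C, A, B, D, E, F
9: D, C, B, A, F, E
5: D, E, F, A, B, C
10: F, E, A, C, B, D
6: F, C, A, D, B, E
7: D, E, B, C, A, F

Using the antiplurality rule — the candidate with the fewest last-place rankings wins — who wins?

Last-place votes: A 6, B 0, C 11, D 10, E 15, F 13.

B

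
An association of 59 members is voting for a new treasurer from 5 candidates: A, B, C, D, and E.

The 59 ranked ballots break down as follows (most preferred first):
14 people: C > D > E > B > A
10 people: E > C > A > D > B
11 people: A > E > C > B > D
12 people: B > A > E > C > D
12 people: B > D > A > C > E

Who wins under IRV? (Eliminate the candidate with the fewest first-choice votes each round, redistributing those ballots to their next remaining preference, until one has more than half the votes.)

C

Round 1: A 11, B 24, C 14, D 0, E 10. D eliminated.
Round 2: A 11, B 24, C 14, E 10. E eliminated.
Round 3: A 11, B 24, C 24. A eliminated.
Round 4: B 24, C 35. C has a majority (≥30).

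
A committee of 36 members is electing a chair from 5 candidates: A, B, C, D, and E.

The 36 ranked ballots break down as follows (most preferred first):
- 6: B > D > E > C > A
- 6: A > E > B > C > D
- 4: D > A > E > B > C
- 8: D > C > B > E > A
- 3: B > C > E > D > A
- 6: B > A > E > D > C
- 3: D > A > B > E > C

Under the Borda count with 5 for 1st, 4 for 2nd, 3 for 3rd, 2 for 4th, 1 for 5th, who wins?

B

A: 6×1 + 6×5 + 4×4 + 8×1 + 3×1 + 6×4 + 3×4 = 99
B: 6×5 + 6×3 + 4×2 + 8×3 + 3×5 + 6×5 + 3×3 = 134
C: 6×2 + 6×2 + 4×1 + 8×4 + 3×4 + 6×1 + 3×1 = 81
D: 6×4 + 6×1 + 4×5 + 8×5 + 3×2 + 6×2 + 3×5 = 123
E: 6×3 + 6×4 + 4×3 + 8×2 + 3×3 + 6×3 + 3×2 = 103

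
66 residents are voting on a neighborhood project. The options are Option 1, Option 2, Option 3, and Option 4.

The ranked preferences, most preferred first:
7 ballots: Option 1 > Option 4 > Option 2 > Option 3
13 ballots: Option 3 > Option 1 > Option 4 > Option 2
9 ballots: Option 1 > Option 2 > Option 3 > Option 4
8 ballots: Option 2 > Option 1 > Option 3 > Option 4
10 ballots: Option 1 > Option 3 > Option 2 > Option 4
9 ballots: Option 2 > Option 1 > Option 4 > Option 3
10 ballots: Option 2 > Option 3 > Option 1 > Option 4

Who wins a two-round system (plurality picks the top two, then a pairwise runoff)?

Option 1

Round 1 first-place votes: Option 1 26, Option 2 27, Option 3 13, Option 4 0. Option 2 and Option 1 advance.
Runoff: Option 2 is ranked above Option 1 on 27 ballots, Option 1 above Option 2 on 39.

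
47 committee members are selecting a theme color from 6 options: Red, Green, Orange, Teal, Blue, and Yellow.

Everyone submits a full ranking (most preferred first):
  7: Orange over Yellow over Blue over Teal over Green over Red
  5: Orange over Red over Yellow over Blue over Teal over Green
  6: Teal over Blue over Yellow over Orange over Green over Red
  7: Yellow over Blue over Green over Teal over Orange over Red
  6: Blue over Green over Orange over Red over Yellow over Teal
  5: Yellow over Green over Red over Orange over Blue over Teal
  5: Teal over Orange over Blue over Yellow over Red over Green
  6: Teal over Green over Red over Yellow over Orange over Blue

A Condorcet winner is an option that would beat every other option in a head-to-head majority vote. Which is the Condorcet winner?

Yellow

Yellow vs Red: 30–17
Yellow vs Green: 35–12
Yellow vs Orange: 24–23
Yellow vs Teal: 30–17
Yellow vs Blue: 30–17
Yellow beats every other option.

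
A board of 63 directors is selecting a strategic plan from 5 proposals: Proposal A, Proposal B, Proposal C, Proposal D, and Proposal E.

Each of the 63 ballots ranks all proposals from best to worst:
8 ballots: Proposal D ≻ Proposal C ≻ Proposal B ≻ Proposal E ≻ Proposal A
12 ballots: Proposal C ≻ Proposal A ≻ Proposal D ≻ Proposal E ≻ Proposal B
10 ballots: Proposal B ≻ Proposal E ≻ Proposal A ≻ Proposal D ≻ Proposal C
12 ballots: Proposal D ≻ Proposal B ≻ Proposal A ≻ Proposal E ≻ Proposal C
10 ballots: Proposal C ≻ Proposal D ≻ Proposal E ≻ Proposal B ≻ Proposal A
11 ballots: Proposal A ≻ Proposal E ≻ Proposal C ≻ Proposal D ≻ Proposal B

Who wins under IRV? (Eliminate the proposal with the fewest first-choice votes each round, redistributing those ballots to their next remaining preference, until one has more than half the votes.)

Proposal A

Round 1: Proposal A 11, Proposal B 10, Proposal C 22, Proposal D 20, Proposal E 0. Proposal E eliminated.
Round 2: Proposal A 11, Proposal B 10, Proposal C 22, Proposal D 20. Proposal B eliminated.
Round 3: Proposal A 21, Proposal C 22, Proposal D 20. Proposal D eliminated.
Round 4: Proposal A 33, Proposal C 30. Proposal A has a majority (≥32).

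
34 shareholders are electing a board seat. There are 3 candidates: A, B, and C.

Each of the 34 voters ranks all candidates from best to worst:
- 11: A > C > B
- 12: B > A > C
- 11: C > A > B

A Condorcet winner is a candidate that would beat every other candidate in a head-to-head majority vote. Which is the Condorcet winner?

A vs B: 22–12
A vs C: 23–11
A beats every other candidate.

A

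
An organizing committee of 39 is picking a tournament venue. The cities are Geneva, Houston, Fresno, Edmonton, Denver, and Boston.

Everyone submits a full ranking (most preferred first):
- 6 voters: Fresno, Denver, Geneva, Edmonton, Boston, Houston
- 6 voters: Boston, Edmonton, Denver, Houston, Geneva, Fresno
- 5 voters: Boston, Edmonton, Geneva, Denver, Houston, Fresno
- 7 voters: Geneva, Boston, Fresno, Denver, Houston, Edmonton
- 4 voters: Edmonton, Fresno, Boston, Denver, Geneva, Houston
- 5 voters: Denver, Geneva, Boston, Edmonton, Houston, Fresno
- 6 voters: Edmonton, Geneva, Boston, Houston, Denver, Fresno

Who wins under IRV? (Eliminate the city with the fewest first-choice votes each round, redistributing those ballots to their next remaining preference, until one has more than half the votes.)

Round 1: Geneva 7, Houston 0, Fresno 6, Edmonton 10, Denver 5, Boston 11. Houston eliminated.
Round 2: Geneva 7, Fresno 6, Edmonton 10, Denver 5, Boston 11. Denver eliminated.
Round 3: Geneva 12, Fresno 6, Edmonton 10, Boston 11. Fresno eliminated.
Round 4: Geneva 18, Edmonton 10, Boston 11. Edmonton eliminated.
Round 5: Geneva 24, Boston 15. Geneva has a majority (≥20).

Geneva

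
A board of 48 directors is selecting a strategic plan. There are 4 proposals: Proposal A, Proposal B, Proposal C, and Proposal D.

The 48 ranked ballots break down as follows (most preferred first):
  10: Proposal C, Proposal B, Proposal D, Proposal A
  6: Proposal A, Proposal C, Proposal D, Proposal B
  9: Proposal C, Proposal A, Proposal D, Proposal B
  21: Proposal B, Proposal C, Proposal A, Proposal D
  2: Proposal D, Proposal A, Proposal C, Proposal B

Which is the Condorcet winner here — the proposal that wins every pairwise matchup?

Proposal C vs Proposal A: 40–8
Proposal C vs Proposal B: 27–21
Proposal C vs Proposal D: 46–2
Proposal C beats every other proposal.

Proposal C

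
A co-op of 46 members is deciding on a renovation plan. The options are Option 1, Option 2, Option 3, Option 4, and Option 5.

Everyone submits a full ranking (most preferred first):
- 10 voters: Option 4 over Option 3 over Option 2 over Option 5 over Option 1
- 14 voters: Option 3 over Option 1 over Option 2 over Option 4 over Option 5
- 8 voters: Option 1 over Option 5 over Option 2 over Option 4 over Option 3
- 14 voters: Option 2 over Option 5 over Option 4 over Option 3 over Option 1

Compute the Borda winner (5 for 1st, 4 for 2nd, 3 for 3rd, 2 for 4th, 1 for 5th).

Option 2

Option 1: 10×1 + 14×4 + 8×5 + 14×1 = 120
Option 2: 10×3 + 14×3 + 8×3 + 14×5 = 166
Option 3: 10×4 + 14×5 + 8×1 + 14×2 = 146
Option 4: 10×5 + 14×2 + 8×2 + 14×3 = 136
Option 5: 10×2 + 14×1 + 8×4 + 14×4 = 122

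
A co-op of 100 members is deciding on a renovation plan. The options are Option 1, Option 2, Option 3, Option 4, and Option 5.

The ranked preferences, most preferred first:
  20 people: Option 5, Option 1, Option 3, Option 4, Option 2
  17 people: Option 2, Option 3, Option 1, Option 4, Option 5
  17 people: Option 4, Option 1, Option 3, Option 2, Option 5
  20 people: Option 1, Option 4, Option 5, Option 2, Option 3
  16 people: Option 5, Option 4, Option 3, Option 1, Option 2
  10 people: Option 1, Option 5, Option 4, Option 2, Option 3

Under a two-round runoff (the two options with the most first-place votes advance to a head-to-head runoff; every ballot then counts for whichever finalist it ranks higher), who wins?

Option 1

Round 1 first-place votes: Option 1 30, Option 2 17, Option 3 0, Option 4 17, Option 5 36. Option 5 and Option 1 advance.
Runoff: Option 5 is ranked above Option 1 on 36 ballots, Option 1 above Option 5 on 64.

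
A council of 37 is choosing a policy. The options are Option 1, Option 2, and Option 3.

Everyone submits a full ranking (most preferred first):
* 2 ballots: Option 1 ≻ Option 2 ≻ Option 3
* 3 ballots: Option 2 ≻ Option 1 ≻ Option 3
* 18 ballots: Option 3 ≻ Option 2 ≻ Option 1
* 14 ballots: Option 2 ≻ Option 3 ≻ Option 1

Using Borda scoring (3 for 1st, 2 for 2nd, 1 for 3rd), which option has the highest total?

Option 1: 2×3 + 3×2 + 18×1 + 14×1 = 44
Option 2: 2×2 + 3×3 + 18×2 + 14×3 = 91
Option 3: 2×1 + 3×1 + 18×3 + 14×2 = 87

Option 2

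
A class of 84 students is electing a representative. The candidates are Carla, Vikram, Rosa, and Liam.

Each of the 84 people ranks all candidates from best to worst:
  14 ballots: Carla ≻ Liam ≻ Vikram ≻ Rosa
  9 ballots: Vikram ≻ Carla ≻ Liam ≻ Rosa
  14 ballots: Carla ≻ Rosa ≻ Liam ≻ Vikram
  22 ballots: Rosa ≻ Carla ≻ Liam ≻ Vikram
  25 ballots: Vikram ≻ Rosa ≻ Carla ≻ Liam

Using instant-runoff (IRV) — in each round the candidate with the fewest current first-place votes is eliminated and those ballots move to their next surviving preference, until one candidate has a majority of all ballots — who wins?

Carla

Round 1: Carla 28, Vikram 34, Rosa 22, Liam 0. Liam eliminated.
Round 2: Carla 28, Vikram 34, Rosa 22. Rosa eliminated.
Round 3: Carla 50, Vikram 34. Carla has a majority (≥43).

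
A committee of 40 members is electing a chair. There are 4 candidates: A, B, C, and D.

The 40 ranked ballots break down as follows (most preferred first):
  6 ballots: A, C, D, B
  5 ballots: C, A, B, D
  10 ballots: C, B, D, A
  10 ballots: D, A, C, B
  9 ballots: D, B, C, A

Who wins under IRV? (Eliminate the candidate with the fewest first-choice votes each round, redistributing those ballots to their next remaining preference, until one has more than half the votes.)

C

Round 1: A 6, B 0, C 15, D 19. B eliminated.
Round 2: A 6, C 15, D 19. A eliminated.
Round 3: C 21, D 19. C has a majority (≥21).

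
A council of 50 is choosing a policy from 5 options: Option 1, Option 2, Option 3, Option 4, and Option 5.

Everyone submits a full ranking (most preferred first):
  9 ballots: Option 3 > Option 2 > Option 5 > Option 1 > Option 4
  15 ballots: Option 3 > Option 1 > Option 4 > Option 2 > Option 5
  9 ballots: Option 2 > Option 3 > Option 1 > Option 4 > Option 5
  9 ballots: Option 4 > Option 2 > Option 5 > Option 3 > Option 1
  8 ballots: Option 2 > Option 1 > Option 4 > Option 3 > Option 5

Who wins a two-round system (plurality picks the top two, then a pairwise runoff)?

Option 2

Round 1 first-place votes: Option 1 0, Option 2 17, Option 3 24, Option 4 9, Option 5 0. Option 3 and Option 2 advance.
Runoff: Option 3 is ranked above Option 2 on 24 ballots, Option 2 above Option 3 on 26.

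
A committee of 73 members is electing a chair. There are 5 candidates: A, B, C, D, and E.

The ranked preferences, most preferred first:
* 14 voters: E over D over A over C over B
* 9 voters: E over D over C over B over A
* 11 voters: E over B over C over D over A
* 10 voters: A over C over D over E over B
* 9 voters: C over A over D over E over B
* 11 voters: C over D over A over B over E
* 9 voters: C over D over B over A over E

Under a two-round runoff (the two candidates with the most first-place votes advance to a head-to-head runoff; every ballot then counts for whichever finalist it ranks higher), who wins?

C

Round 1 first-place votes: A 10, B 0, C 29, D 0, E 34. E and C advance.
Runoff: E is ranked above C on 34 ballots, C above E on 39.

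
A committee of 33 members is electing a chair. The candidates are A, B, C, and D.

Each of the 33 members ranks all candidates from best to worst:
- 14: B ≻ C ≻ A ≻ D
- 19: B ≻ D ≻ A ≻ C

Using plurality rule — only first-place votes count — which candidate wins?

First-place votes: A 0, B 33, C 0, D 0.

B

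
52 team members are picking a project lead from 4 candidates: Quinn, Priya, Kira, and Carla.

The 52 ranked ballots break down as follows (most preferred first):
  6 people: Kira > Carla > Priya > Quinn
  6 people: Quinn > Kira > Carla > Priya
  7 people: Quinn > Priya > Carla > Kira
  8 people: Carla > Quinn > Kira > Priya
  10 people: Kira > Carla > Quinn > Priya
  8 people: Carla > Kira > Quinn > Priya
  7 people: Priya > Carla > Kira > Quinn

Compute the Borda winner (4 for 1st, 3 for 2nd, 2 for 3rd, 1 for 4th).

Carla

Quinn: 6×1 + 6×4 + 7×4 + 8×3 + 10×2 + 8×2 + 7×1 = 125
Priya: 6×2 + 6×1 + 7×3 + 8×1 + 10×1 + 8×1 + 7×4 = 93
Kira: 6×4 + 6×3 + 7×1 + 8×2 + 10×4 + 8×3 + 7×2 = 143
Carla: 6×3 + 6×2 + 7×2 + 8×4 + 10×3 + 8×4 + 7×3 = 159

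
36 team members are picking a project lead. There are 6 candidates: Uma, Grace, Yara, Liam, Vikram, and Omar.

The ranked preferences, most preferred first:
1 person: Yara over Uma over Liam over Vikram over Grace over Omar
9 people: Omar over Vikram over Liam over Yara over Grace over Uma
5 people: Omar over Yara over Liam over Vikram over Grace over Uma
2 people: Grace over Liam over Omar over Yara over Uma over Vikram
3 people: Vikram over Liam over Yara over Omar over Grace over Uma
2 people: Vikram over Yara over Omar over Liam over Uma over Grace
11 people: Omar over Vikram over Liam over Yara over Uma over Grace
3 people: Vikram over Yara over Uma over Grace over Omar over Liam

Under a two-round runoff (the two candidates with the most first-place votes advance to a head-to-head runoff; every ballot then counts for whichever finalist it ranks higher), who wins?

Omar

Round 1 first-place votes: Uma 0, Grace 2, Yara 1, Liam 0, Vikram 8, Omar 25. Omar and Vikram advance.
Runoff: Omar is ranked above Vikram on 27 ballots, Vikram above Omar on 9.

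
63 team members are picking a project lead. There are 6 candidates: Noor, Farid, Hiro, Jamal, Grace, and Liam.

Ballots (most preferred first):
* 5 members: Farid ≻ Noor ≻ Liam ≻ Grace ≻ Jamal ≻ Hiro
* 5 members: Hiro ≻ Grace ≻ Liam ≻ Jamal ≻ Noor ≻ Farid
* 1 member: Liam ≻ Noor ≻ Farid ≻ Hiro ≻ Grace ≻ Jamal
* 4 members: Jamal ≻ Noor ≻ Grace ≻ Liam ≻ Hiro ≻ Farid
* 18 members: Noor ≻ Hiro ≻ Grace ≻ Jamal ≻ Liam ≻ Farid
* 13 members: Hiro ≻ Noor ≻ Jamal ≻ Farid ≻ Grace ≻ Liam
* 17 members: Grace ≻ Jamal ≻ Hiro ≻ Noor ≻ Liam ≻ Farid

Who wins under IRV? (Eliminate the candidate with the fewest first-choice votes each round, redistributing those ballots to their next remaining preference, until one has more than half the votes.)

Hiro

Round 1: Noor 18, Farid 5, Hiro 18, Jamal 4, Grace 17, Liam 1. Liam eliminated.
Round 2: Noor 19, Farid 5, Hiro 18, Jamal 4, Grace 17. Jamal eliminated.
Round 3: Noor 23, Farid 5, Hiro 18, Grace 17. Farid eliminated.
Round 4: Noor 28, Hiro 18, Grace 17. Grace eliminated.
Round 5: Noor 28, Hiro 35. Hiro has a majority (≥32).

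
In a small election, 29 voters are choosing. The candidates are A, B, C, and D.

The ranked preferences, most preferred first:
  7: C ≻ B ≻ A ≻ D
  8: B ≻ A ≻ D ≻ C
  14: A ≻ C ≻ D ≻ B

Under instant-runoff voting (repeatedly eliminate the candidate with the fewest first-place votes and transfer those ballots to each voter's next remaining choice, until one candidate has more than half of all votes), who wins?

Round 1: A 14, B 8, C 7, D 0. D eliminated.
Round 2: A 14, B 8, C 7. C eliminated.
Round 3: A 14, B 15. B has a majority (≥15).

B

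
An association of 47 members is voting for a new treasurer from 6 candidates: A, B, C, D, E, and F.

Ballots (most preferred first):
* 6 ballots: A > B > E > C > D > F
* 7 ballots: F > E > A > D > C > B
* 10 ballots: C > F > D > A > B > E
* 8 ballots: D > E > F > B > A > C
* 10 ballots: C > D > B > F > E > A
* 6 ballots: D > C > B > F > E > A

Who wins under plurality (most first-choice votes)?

First-place votes: A 6, B 0, C 20, D 14, E 0, F 7.

C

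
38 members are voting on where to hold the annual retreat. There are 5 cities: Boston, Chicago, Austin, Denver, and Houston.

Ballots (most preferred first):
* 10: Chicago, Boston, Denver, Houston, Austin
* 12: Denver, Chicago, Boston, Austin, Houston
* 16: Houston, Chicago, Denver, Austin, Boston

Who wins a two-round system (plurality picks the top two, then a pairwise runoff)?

Denver

Round 1 first-place votes: Boston 0, Chicago 10, Austin 0, Denver 12, Houston 16. Houston and Denver advance.
Runoff: Houston is ranked above Denver on 16 ballots, Denver above Houston on 22.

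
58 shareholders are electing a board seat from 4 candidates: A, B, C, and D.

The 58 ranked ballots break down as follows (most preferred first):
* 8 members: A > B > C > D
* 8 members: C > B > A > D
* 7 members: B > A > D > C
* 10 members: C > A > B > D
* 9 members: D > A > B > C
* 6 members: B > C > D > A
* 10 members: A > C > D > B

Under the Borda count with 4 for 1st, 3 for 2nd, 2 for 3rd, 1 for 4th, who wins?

A

A: 8×4 + 8×2 + 7×3 + 10×3 + 9×3 + 6×1 + 10×4 = 172
B: 8×3 + 8×3 + 7×4 + 10×2 + 9×2 + 6×4 + 10×1 = 148
C: 8×2 + 8×4 + 7×1 + 10×4 + 9×1 + 6×3 + 10×3 = 152
D: 8×1 + 8×1 + 7×2 + 10×1 + 9×4 + 6×2 + 10×2 = 108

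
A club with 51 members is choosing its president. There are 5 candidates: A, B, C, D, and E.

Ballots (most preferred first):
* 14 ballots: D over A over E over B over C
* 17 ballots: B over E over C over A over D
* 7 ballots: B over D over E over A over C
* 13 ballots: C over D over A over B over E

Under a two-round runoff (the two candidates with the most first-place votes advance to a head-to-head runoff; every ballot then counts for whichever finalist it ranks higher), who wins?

D

Round 1 first-place votes: A 0, B 24, C 13, D 14, E 0. B and D advance.
Runoff: B is ranked above D on 24 ballots, D above B on 27.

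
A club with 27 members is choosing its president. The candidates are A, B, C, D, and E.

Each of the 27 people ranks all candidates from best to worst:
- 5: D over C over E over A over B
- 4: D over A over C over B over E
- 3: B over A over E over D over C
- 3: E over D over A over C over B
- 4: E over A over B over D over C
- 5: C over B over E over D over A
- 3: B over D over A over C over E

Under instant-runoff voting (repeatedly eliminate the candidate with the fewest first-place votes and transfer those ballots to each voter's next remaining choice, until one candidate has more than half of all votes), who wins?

B

Round 1: A 0, B 6, C 5, D 9, E 7. A eliminated.
Round 2: B 6, C 5, D 9, E 7. C eliminated.
Round 3: B 11, D 9, E 7. E eliminated.
Round 4: B 15, D 12. B has a majority (≥14).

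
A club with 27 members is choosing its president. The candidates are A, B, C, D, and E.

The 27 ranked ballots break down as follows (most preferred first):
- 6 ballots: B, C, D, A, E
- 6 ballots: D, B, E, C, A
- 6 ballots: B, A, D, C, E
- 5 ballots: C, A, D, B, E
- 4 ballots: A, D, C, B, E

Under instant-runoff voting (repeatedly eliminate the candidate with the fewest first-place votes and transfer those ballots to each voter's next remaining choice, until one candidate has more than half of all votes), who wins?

Round 1: A 4, B 12, C 5, D 6, E 0. E eliminated.
Round 2: A 4, B 12, C 5, D 6. A eliminated.
Round 3: B 12, C 5, D 10. C eliminated.
Round 4: B 12, D 15. D has a majority (≥14).

D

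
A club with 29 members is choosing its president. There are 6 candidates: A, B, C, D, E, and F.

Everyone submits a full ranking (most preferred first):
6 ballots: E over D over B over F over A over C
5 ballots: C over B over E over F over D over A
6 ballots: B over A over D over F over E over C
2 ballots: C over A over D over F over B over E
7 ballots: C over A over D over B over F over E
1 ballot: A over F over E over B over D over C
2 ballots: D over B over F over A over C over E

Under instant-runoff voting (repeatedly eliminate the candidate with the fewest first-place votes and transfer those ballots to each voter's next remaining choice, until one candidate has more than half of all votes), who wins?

Round 1: A 1, B 6, C 14, D 2, E 6, F 0. F eliminated.
Round 2: A 1, B 6, C 14, D 2, E 6. A eliminated.
Round 3: B 6, C 14, D 2, E 7. D eliminated.
Round 4: B 8, C 14, E 7. E eliminated.
Round 5: B 15, C 14. B has a majority (≥15).

B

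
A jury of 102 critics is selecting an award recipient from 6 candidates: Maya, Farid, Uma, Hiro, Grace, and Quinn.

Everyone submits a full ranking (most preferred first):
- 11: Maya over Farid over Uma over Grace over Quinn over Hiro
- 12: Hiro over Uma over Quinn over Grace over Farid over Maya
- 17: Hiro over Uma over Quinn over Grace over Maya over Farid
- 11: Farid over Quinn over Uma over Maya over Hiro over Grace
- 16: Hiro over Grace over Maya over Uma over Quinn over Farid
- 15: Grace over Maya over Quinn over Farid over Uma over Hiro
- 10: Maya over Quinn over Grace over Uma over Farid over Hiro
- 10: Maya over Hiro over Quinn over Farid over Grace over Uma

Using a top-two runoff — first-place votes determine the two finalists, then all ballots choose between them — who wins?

Round 1 first-place votes: Maya 31, Farid 11, Uma 0, Hiro 45, Grace 15, Quinn 0. Hiro and Maya advance.
Runoff: Hiro is ranked above Maya on 45 ballots, Maya above Hiro on 57.

Maya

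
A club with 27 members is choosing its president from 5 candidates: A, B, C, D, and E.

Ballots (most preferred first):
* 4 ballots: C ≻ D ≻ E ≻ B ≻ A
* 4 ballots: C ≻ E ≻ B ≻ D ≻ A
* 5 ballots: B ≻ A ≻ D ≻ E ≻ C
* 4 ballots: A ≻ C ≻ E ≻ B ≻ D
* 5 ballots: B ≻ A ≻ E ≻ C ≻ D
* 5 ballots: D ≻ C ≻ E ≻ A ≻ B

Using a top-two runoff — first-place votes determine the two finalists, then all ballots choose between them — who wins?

Round 1 first-place votes: A 4, B 10, C 8, D 5, E 0. B and C advance.
Runoff: B is ranked above C on 10 ballots, C above B on 17.

C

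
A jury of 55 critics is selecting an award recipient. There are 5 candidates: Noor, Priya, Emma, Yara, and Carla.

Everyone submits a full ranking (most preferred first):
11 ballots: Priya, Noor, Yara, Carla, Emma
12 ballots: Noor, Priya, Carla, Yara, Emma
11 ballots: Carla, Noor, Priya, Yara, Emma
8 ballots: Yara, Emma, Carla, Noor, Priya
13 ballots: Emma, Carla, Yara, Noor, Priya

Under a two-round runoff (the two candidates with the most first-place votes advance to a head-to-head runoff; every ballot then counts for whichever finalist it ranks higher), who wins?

Noor

Round 1 first-place votes: Noor 12, Priya 11, Emma 13, Yara 8, Carla 11. Emma and Noor advance.
Runoff: Emma is ranked above Noor on 21 ballots, Noor above Emma on 34.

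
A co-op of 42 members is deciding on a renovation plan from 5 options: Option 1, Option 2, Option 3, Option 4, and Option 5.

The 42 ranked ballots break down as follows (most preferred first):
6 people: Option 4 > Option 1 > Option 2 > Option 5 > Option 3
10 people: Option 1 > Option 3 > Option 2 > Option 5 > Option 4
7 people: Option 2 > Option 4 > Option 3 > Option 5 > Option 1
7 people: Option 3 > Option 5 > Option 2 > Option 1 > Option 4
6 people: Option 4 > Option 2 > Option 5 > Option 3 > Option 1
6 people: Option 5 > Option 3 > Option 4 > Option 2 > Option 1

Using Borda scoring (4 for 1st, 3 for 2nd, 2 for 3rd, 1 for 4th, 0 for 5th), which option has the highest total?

Option 1: 6×3 + 10×4 + 7×0 + 7×1 + 6×0 + 6×0 = 65
Option 2: 6×2 + 10×2 + 7×4 + 7×2 + 6×3 + 6×1 = 98
Option 3: 6×0 + 10×3 + 7×2 + 7×4 + 6×1 + 6×3 = 96
Option 4: 6×4 + 10×0 + 7×3 + 7×0 + 6×4 + 6×2 = 81
Option 5: 6×1 + 10×1 + 7×1 + 7×3 + 6×2 + 6×4 = 80

Option 2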